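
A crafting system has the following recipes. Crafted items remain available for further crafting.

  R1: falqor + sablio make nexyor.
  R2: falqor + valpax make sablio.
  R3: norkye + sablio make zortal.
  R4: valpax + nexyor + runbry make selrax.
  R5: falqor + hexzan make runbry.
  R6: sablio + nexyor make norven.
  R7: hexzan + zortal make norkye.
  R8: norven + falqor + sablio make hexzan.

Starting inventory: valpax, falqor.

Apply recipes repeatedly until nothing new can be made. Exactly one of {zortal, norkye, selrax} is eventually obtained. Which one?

selrax

falqor + valpax → sablio (R2).
falqor + sablio → nexyor (R1).
Using R6, sablio and nexyor make norven.
Using R8, norven, falqor, and sablio make hexzan.
falqor + hexzan → runbry (R5).
Using R4, valpax, nexyor, and runbry make selrax.
norkye would need hexzan and zortal (R7), but zortal is never obtained. zortal would need norkye and sablio (R3), but norkye is never obtained.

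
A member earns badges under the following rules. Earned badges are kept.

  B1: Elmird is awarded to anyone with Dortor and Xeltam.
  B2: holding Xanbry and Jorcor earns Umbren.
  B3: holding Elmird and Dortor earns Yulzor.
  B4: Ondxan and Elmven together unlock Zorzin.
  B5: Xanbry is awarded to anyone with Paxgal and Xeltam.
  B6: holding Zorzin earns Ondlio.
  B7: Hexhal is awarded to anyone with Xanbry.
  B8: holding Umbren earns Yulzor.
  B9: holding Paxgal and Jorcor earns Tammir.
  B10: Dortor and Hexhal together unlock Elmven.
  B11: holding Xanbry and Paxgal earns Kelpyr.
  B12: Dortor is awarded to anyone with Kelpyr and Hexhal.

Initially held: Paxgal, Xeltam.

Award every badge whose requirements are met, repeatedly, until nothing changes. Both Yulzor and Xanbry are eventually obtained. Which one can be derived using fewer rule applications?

Xanbry

Xanbry: With Paxgal and Xeltam, Xanbry is earned (B5). [1 rule application]
Yulzor: With Paxgal and Xeltam, Xanbry is earned (B5). With Xanbry and Paxgal, Kelpyr is earned (B11). With Xanbry, Hexhal is earned (B7). With Kelpyr and Hexhal, Dortor is earned (B12). With Dortor and Xeltam, Elmird is earned (B1). With Elmird and Dortor, Yulzor is earned (B3). [6 rule applications]
Xanbry needs fewer.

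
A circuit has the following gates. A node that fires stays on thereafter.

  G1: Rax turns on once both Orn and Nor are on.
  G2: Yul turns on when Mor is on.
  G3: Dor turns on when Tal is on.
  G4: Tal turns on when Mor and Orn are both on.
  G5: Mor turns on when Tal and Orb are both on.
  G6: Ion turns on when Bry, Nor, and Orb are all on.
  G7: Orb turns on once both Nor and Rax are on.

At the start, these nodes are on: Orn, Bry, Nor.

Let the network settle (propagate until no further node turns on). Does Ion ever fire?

G1: Orn and Nor on → Rax on.
G7: Nor and Rax on → Orb on.
G6: Bry, Nor, and Orb on → Ion on.

Yes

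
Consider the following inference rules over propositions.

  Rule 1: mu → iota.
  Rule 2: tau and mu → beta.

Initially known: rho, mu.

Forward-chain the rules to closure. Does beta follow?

No

beta would need tau and mu (Rule 2), but tau is never established.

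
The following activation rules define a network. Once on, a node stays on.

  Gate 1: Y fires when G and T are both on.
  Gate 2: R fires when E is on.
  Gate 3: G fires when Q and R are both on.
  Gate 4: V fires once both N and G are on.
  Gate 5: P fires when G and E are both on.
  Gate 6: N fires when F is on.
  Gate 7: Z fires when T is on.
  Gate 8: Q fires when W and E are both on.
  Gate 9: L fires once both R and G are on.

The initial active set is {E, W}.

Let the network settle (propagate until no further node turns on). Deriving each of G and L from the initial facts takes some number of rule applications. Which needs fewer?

G

G: W and E are on, so Q fires (Gate 8). E is on, so R fires (Gate 2). Q and R are on, so G fires (Gate 3). [3 rule applications]
L: W and E are on, so Q fires (Gate 8). Gate 2: E on → R on. Q and R are on, so G fires (Gate 3). R and G are on, so L fires (Gate 9). [4 rule applications]
G needs fewer.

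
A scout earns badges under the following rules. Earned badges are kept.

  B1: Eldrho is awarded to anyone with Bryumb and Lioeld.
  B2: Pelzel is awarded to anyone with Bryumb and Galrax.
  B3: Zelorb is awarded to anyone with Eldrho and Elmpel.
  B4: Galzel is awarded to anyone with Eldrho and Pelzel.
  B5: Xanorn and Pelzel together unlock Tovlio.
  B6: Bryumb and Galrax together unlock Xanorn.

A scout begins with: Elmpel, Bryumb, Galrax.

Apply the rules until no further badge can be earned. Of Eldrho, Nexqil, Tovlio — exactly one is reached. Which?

With Bryumb and Galrax, Pelzel is earned (B2).
With Bryumb and Galrax, Xanorn is earned (B6).
With Xanorn and Pelzel, Tovlio is earned (B5).
Eldrho would need Bryumb and Lioeld (B1), but Lioeld is never earned. No rule produces Nexqil, and it is not given.

Tovlio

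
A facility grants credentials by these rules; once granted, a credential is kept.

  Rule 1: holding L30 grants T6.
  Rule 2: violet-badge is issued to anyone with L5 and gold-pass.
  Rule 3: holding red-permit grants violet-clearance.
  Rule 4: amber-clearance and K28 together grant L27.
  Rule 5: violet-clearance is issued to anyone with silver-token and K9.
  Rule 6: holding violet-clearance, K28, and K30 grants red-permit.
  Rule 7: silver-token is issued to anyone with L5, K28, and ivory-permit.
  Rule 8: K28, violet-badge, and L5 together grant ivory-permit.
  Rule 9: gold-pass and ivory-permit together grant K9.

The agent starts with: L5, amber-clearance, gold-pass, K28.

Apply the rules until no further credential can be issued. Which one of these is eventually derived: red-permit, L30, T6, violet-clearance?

violet-clearance

Holding L5 and gold-pass grants violet-badge (Rule 2).
Holding K28, violet-badge, and L5 grants ivory-permit (Rule 8).
Holding gold-pass and ivory-permit grants K9 (Rule 9).
Holding L5, K28, and ivory-permit grants silver-token (Rule 7).
Holding silver-token and K9 grants violet-clearance (Rule 5).
No rule produces L30, and it is not given. red-permit would need violet-clearance, K28, and K30 (Rule 6), but K30 is never granted. T6 would need L30 (Rule 1), but L30 is never granted.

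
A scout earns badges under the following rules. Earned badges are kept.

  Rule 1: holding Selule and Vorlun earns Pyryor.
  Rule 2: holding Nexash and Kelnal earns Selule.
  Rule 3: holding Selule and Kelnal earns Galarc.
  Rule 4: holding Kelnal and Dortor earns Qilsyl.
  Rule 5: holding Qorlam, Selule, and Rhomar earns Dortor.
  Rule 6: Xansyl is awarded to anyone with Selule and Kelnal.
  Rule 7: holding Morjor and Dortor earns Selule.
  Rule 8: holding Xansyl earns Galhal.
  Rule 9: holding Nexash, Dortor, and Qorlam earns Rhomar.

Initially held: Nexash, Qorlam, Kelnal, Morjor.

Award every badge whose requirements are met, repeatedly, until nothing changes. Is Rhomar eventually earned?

No

Rhomar would need Nexash, Dortor, and Qorlam (Rule 9), but Dortor is never earned.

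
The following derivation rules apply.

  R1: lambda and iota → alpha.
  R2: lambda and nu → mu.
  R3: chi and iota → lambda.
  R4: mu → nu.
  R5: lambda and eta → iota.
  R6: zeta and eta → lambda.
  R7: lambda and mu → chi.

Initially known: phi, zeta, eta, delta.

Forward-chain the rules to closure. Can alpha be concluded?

From zeta and eta, R6 gives lambda.
lambda and eta hold, so iota follows (R5).
From lambda and iota, R1 gives alpha.

Yes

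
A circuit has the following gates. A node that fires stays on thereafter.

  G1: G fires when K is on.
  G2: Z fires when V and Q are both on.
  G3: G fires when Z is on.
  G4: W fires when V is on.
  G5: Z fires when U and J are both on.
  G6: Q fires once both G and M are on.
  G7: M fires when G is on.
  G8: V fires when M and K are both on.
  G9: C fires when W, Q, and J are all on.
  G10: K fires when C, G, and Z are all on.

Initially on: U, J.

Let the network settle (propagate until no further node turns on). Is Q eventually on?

U and J are on, so Z fires (G5).
G3: Z on → G on.
G is on, so M fires (G7).
G6: G and M on → Q on.

Yes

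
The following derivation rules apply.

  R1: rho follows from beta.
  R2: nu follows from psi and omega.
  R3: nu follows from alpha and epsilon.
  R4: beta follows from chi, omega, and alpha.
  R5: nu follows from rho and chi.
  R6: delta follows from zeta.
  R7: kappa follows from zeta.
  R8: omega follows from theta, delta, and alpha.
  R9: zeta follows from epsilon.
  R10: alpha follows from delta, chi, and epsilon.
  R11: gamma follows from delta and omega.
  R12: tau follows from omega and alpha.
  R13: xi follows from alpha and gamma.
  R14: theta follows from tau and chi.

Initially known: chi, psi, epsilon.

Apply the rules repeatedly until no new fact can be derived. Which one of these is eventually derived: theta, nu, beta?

nu

From epsilon, R9 gives zeta.
zeta holds, so delta follows (R6).
delta, chi, and epsilon hold, so alpha follows (R10).
From alpha and epsilon, R3 gives nu.
theta would need tau and chi (R14), but tau is never established. beta would need chi, omega, and alpha (R4), but omega is never established.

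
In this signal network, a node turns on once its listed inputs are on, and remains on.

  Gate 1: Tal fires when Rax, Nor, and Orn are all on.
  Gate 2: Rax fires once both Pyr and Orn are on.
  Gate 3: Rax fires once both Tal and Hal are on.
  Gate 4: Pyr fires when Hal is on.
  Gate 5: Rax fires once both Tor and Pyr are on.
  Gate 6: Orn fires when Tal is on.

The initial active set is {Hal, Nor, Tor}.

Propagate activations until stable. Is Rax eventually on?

Yes

Hal is on, so Pyr fires (Gate 4).
Gate 5: Tor and Pyr on → Rax on.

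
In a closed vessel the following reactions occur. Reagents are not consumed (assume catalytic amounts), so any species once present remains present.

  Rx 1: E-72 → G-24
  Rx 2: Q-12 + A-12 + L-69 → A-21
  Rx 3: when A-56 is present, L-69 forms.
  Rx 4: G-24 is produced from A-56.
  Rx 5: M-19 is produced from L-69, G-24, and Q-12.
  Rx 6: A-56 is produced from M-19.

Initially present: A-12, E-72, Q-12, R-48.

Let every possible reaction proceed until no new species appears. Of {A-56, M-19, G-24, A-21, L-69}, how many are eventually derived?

1

E-72 present → G-24 forms (Rx 1).
A-56 would need M-19 (Rx 6), but M-19 never forms.
M-19 would need L-69, G-24, and Q-12 (Rx 5), but L-69 never forms.
G-24: reached.
A-21 would need Q-12, A-12, and L-69 (Rx 2), but L-69 never forms.
L-69 would need A-56 (Rx 3), but A-56 never forms.
Reached: G-24 — 1 of the 5.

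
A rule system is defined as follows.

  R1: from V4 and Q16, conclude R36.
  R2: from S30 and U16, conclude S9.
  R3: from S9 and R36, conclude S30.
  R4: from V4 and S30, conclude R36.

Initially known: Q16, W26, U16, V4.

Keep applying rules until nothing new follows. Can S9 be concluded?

No

S9 would need S30 and U16 (R2), but S30 is never established.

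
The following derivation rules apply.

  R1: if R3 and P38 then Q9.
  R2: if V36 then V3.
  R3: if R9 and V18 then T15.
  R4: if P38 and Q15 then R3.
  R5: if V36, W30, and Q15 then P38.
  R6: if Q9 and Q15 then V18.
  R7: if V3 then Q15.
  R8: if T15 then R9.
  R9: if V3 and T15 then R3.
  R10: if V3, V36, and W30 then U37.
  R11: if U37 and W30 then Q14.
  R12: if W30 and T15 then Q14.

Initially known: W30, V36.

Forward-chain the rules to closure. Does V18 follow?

Yes

From V36, R2 gives V3.
From V3, R7 gives Q15.
From V36, W30, and Q15, R5 gives P38.
From P38 and Q15, R4 gives R3.
R3 and P38 hold, so Q9 follows (R1).
From Q9 and Q15, R6 gives V18.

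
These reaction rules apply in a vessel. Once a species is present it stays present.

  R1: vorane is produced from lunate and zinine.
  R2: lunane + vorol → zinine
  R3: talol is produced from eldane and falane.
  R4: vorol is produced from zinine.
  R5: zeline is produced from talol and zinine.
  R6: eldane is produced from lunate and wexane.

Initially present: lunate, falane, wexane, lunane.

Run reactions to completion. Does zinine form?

zinine would need lunane and vorol (R2), but vorol never forms.

No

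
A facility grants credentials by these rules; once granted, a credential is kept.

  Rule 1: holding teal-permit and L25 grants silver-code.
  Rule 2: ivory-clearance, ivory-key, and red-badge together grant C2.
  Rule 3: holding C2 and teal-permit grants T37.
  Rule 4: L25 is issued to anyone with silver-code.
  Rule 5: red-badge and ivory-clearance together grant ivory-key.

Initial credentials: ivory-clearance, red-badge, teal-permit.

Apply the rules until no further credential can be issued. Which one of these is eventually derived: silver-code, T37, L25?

T37

Holding red-badge and ivory-clearance grants ivory-key (Rule 5).
Holding ivory-clearance, ivory-key, and red-badge grants C2 (Rule 2).
Holding C2 and teal-permit grants T37 (Rule 3).
silver-code would need teal-permit and L25 (Rule 1), but L25 is never granted. L25 would need silver-code (Rule 4), but silver-code is never granted.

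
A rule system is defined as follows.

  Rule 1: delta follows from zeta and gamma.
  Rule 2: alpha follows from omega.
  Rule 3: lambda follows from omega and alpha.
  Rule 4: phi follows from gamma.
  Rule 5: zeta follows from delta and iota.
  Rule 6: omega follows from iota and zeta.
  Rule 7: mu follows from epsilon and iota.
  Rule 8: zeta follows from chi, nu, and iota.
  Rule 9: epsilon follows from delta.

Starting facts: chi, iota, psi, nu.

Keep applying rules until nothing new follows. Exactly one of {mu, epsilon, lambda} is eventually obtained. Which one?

chi, nu, and iota hold, so zeta follows (Rule 8).
iota and zeta hold, so omega follows (Rule 6).
omega holds, so alpha follows (Rule 2).
omega and alpha hold, so lambda follows (Rule 3).
epsilon would need delta (Rule 9), but delta is never established. mu would need epsilon and iota (Rule 7), but epsilon is never established.

lambda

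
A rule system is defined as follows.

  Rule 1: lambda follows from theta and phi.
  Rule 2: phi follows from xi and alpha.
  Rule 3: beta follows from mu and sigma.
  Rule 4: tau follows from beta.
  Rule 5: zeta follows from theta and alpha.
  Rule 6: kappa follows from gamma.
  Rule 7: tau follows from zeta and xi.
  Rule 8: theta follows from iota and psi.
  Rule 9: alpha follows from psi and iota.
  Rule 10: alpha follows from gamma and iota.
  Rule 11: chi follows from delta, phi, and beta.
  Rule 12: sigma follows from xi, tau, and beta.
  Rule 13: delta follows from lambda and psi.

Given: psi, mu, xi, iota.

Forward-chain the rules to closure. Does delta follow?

iota and psi hold, so theta follows (Rule 8).
psi and iota hold, so alpha follows (Rule 9).
From xi and alpha, Rule 2 gives phi.
theta and phi hold, so lambda follows (Rule 1).
lambda and psi hold, so delta follows (Rule 13).

Yes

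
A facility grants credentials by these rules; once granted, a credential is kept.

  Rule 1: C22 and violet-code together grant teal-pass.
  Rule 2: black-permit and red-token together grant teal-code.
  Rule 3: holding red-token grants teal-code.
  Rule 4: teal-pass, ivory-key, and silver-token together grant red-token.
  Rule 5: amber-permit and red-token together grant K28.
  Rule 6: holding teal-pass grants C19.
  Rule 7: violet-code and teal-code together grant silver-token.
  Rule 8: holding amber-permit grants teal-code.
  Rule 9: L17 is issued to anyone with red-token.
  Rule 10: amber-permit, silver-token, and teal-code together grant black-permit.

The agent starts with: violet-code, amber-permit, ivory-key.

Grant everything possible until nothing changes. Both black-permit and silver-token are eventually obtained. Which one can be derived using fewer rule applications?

silver-token

silver-token: Holding amber-permit grants teal-code (Rule 8). Holding violet-code and teal-code grants silver-token (Rule 7). [2 rule applications]
black-permit: Holding amber-permit grants teal-code (Rule 8). Holding violet-code and teal-code grants silver-token (Rule 7). Holding amber-permit, silver-token, and teal-code grants black-permit (Rule 10). [3 rule applications]
silver-token needs fewer.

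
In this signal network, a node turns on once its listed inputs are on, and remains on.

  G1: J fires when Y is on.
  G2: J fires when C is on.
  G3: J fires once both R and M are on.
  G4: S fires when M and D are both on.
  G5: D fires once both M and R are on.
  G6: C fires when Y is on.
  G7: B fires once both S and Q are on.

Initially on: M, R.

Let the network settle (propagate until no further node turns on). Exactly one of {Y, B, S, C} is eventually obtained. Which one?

G5: M and R on → D on.
M and D are on, so S fires (G4).
No rule produces Y, and it is not given. C would need Y (G6), but Y never turns on. B would need S and Q (G7), but Q never turns on.

S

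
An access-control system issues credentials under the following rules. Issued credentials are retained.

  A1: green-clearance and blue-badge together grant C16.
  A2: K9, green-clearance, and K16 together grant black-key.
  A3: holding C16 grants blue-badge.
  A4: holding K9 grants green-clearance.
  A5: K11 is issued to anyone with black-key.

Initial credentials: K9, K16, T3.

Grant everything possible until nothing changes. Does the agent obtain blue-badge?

No

blue-badge would need C16 (A3), but C16 is never granted.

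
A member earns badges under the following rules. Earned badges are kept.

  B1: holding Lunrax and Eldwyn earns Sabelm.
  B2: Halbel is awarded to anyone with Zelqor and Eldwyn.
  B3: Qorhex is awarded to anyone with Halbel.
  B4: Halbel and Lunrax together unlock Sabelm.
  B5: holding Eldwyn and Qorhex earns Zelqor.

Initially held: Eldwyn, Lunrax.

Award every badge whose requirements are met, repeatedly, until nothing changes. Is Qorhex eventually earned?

No

Qorhex would need Halbel (B3), but Halbel is never earned.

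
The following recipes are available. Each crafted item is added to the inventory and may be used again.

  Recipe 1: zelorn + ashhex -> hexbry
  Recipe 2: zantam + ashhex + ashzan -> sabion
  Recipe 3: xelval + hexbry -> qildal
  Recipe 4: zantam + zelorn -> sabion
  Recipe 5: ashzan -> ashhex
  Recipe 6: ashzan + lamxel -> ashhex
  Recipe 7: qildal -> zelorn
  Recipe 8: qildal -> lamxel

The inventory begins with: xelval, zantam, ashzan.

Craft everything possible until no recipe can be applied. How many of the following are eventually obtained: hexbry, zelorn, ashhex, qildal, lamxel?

1

ashzan -> ashhex (Recipe 5).
hexbry would need zelorn and ashhex (Recipe 1), but zelorn is never obtained.
zelorn would need qildal (Recipe 7), but qildal is never obtained.
ashhex: reached.
qildal would need xelval and hexbry (Recipe 3), but hexbry is never obtained.
lamxel would need qildal (Recipe 8), but qildal is never obtained.
Reached: ashhex — 1 of the 5.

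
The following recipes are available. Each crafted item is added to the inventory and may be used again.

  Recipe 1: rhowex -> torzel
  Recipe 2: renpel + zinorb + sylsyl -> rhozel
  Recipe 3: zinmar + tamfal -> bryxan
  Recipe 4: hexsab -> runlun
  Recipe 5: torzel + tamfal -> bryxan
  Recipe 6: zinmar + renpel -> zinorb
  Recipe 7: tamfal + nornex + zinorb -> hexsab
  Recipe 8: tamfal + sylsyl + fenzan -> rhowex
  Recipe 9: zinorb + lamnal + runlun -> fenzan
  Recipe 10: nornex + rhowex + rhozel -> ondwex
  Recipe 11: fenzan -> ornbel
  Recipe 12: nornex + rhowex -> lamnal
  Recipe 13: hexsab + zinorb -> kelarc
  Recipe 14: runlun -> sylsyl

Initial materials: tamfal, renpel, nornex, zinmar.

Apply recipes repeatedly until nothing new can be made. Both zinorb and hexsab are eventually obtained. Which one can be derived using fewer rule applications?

zinorb: Using Recipe 6, zinmar and renpel make zinorb. [1 rule application]
hexsab: Using Recipe 6, zinmar and renpel make zinorb. Using Recipe 7, tamfal, nornex, and zinorb make hexsab. [2 rule applications]
zinorb needs fewer.

zinorb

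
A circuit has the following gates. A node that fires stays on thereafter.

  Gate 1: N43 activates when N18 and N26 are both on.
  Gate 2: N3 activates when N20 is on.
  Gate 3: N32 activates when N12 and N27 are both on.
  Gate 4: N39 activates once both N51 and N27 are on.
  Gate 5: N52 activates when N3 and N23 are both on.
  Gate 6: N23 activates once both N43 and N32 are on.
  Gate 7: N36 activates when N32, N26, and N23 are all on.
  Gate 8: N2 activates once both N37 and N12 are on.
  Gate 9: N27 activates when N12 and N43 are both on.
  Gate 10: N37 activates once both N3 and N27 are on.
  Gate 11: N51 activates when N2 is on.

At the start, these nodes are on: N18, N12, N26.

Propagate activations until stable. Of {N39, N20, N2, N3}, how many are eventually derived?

0

N39 would need N51 and N27 (Gate 4), but N51 never turns on.
No rule produces N20, and it is not given.
N2 would need N37 and N12 (Gate 8), but N37 never turns on.
N3 would need N20 (Gate 2), but N20 never turns on.
None of the 4 are reached.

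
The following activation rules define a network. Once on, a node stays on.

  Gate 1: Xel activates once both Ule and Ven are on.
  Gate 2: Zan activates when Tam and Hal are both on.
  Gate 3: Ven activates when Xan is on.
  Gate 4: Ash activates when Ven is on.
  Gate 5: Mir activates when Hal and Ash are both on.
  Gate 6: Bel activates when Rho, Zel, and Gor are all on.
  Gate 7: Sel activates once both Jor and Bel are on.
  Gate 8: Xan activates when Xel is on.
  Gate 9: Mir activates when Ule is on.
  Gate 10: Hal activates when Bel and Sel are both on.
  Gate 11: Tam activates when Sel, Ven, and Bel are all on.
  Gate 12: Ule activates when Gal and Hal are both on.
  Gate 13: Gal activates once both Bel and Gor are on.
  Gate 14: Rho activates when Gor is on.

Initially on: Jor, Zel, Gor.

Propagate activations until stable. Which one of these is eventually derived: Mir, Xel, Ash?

Gor is on, so Rho activates (Gate 14).
Gate 6: Rho, Zel, and Gor on → Bel on.
Bel and Gor are on, so Gal activates (Gate 13).
Gate 7: Jor and Bel on → Sel on.
Bel and Sel are on, so Hal activates (Gate 10).
Gate 12: Gal and Hal on → Ule on.
Gate 9: Ule on → Mir on.
Ash would need Ven (Gate 4), but Ven never turns on. Xel would need Ule and Ven (Gate 1), but Ven never turns on.

Mir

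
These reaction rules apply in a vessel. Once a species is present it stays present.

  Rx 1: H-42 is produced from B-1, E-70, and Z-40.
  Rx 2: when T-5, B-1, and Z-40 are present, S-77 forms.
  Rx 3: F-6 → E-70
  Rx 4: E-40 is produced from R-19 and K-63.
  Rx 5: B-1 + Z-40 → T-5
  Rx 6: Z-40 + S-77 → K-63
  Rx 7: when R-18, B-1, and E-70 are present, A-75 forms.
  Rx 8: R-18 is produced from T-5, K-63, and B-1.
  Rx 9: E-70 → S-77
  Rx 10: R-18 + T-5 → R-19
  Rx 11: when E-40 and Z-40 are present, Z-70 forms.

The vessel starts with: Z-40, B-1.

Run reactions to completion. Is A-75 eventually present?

No

A-75 would need R-18, B-1, and E-70 (Rx 7), but E-70 never forms.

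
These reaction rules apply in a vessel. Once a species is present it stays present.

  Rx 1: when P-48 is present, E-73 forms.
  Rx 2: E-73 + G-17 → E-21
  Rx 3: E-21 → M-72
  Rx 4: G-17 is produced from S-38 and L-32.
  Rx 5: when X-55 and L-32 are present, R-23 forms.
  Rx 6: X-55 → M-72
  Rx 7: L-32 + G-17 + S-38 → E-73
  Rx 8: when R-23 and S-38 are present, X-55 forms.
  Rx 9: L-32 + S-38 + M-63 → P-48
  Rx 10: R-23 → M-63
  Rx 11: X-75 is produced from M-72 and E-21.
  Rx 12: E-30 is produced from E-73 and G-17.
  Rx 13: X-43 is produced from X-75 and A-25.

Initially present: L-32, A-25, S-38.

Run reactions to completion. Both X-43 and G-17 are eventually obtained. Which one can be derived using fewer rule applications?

G-17

G-17: S-38 and L-32 present → G-17 forms (Rx 4). [1 rule application]
X-43: S-38 and L-32 present → G-17 forms (Rx 4). L-32, G-17, and S-38 present → E-73 forms (Rx 7). E-73 and G-17 present → E-21 forms (Rx 2). E-21 present → M-72 forms (Rx 3). M-72 and E-21 present → X-75 forms (Rx 11). X-75 and A-25 present → X-43 forms (Rx 13). [6 rule applications]
G-17 needs fewer.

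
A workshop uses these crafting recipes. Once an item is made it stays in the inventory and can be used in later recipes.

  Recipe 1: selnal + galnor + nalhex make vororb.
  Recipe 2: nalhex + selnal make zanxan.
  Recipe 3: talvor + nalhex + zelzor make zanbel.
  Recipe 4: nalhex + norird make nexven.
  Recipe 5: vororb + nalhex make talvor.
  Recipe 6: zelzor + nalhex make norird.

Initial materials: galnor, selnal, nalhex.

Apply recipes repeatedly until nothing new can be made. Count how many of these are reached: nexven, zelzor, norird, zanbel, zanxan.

Using Recipe 2, nalhex and selnal make zanxan.
nexven would need nalhex and norird (Recipe 4), but norird is never obtained.
No rule produces zelzor, and it is not given.
norird would need zelzor and nalhex (Recipe 6), but zelzor is never obtained.
zanbel would need talvor, nalhex, and zelzor (Recipe 3), but zelzor is never obtained.
zanxan: reached.
Reached: zanxan — 1 of the 5.

1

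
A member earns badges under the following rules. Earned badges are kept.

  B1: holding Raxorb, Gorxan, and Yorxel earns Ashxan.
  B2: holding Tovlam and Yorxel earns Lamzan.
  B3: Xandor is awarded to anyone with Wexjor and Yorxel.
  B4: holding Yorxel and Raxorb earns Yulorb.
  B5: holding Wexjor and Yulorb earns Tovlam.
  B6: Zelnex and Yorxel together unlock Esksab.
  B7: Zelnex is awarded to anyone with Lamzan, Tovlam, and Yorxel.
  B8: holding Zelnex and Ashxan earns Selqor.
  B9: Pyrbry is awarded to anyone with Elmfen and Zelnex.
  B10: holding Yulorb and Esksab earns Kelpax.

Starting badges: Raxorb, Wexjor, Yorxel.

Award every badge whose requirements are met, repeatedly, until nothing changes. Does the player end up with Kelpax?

Yes

With Yorxel and Raxorb, Yulorb is earned (B4).
With Wexjor and Yulorb, Tovlam is earned (B5).
With Tovlam and Yorxel, Lamzan is earned (B2).
With Lamzan, Tovlam, and Yorxel, Zelnex is earned (B7).
With Zelnex and Yorxel, Esksab is earned (B6).
With Yulorb and Esksab, Kelpax is earned (B10).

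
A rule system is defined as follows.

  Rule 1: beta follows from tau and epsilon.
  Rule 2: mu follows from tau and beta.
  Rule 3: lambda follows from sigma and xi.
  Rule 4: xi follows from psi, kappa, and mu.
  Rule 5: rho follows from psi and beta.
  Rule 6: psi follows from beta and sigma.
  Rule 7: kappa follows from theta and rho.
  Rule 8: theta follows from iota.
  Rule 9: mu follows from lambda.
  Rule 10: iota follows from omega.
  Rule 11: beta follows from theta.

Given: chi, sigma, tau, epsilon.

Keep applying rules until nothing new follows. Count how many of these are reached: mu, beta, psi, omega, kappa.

3

From tau and epsilon, Rule 1 gives beta.
From tau and beta, Rule 2 gives mu.
beta and sigma hold, so psi follows (Rule 6).
mu: reached.
beta: reached.
psi: reached.
No rule produces omega, and it is not given.
kappa would need theta and rho (Rule 7), but theta is never established.
Reached: mu, beta, and psi — 3 of the 5.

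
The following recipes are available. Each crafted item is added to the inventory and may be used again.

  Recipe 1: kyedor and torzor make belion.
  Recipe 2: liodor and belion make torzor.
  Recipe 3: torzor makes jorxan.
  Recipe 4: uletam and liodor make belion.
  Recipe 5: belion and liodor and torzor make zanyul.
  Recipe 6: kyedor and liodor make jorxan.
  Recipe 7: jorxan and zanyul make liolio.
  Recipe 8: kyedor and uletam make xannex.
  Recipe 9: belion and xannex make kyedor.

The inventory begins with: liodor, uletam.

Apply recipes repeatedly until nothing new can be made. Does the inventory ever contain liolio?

Yes

Using Recipe 4, uletam and liodor make belion.
Using Recipe 2, liodor and belion make torzor.
belion and liodor and torzor → zanyul (Recipe 5).
Using Recipe 3, torzor makes jorxan.
Using Recipe 7, jorxan and zanyul make liolio.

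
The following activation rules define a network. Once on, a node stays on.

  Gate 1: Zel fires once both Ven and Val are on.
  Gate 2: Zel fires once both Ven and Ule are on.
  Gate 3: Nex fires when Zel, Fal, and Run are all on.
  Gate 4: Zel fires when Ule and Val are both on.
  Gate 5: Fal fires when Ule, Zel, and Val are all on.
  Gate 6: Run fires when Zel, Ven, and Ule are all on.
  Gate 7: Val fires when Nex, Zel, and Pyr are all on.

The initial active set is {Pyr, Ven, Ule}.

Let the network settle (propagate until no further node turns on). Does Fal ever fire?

No

Fal would need Ule, Zel, and Val (Gate 5), but Val never turns on.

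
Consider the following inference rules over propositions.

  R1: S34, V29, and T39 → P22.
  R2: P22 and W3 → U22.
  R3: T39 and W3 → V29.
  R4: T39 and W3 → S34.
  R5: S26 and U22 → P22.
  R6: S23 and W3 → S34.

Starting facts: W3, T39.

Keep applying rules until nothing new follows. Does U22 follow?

T39 and W3 hold, so V29 follows (R3).
From T39 and W3, R4 gives S34.
S34, V29, and T39 hold, so P22 follows (R1).
P22 and W3 hold, so U22 follows (R2).

Yes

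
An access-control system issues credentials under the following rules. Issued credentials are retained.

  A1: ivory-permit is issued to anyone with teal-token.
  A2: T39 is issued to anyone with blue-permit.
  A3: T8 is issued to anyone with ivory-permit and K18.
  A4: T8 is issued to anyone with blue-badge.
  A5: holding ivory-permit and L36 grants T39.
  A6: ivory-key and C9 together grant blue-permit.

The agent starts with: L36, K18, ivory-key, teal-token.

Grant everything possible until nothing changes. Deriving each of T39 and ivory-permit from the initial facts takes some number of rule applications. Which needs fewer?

ivory-permit

ivory-permit: Holding teal-token grants ivory-permit (A1). [1 rule application]
T39: Holding teal-token grants ivory-permit (A1). Holding ivory-permit and L36 grants T39 (A5). [2 rule applications]
ivory-permit needs fewer.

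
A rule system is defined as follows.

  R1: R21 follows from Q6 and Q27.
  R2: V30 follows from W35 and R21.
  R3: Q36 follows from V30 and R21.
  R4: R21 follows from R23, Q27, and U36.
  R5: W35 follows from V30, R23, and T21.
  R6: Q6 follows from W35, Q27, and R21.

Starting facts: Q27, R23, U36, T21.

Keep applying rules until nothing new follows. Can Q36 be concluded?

No

Q36 would need V30 and R21 (R3), but V30 is never established.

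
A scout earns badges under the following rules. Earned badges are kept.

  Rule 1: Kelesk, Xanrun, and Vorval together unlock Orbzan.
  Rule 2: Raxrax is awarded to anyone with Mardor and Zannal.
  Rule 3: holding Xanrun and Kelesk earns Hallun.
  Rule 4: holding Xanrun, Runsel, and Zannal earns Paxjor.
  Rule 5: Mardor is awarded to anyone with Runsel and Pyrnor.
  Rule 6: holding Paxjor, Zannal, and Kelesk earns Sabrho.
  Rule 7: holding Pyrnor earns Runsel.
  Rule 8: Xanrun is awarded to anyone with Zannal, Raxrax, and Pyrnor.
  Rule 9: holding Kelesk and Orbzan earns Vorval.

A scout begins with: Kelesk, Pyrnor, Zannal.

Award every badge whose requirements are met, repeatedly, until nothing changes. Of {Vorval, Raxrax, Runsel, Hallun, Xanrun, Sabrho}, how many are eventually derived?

5

With Pyrnor, Runsel is earned (Rule 7).
With Runsel and Pyrnor, Mardor is earned (Rule 5).
With Mardor and Zannal, Raxrax is earned (Rule 2).
With Zannal, Raxrax, and Pyrnor, Xanrun is earned (Rule 8).
With Xanrun and Kelesk, Hallun is earned (Rule 3).
With Xanrun, Runsel, and Zannal, Paxjor is earned (Rule 4).
With Paxjor, Zannal, and Kelesk, Sabrho is earned (Rule 6).
Vorval would need Kelesk and Orbzan (Rule 9), but Orbzan is never earned.
Raxrax: reached.
Runsel: reached.
Hallun: reached.
Xanrun: reached.
Sabrho: reached.
Reached: Raxrax, Runsel, Hallun, Xanrun, and Sabrho — 5 of the 6.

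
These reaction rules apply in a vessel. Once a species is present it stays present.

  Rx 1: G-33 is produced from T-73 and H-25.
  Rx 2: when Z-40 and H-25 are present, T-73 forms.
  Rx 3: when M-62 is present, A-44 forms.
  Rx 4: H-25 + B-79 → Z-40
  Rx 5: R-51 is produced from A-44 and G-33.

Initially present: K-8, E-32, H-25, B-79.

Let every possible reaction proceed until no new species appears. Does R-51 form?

No

R-51 would need A-44 and G-33 (Rx 5), but A-44 never forms.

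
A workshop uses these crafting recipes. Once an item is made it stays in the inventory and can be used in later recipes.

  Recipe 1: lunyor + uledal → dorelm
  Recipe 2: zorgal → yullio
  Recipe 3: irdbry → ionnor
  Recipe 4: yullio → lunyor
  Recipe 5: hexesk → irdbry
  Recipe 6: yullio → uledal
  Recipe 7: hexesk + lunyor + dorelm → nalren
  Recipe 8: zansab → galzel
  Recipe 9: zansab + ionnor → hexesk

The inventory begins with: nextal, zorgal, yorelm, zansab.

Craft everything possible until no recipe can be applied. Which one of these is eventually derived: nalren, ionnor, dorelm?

zorgal → yullio (Recipe 2).
Using Recipe 6, yullio makes uledal.
Using Recipe 4, yullio makes lunyor.
Using Recipe 1, lunyor and uledal make dorelm.
nalren would need hexesk, lunyor, and dorelm (Recipe 7), but hexesk is never obtained. ionnor would need irdbry (Recipe 3), but irdbry is never obtained.

dorelm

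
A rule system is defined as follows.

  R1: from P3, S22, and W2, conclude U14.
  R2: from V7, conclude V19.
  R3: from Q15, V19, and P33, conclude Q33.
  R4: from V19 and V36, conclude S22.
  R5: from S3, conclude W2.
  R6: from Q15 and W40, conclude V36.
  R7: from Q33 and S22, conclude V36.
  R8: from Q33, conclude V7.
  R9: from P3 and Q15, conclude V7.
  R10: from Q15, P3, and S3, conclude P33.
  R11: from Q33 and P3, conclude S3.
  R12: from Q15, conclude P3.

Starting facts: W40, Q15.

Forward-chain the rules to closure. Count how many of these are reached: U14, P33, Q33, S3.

U14 would need P3, S22, and W2 (R1), but W2 is never established.
P33 would need Q15, P3, and S3 (R10), but S3 is never established.
Q33 would need Q15, V19, and P33 (R3), but P33 is never established.
S3 would need Q33 and P3 (R11), but Q33 is never established.
None of the 4 are reached.

0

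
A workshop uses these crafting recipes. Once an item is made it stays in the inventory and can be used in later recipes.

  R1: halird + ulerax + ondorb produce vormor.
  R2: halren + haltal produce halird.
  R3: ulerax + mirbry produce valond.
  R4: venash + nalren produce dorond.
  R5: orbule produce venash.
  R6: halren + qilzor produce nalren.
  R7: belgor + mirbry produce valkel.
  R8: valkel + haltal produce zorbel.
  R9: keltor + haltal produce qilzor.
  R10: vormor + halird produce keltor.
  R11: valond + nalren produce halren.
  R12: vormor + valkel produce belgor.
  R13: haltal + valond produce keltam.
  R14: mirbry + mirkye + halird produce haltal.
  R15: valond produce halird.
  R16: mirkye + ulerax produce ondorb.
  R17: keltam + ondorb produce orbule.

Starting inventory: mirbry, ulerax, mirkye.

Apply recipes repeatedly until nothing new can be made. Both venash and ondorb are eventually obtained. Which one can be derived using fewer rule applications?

ondorb: mirkye + ulerax → ondorb (R16). [1 rule application]
venash: Using R3, ulerax and mirbry make valond. mirkye + ulerax → ondorb (R16). Using R15, valond makes halird. Using R14, mirbry, mirkye, and halird make haltal. Using R13, haltal and valond make keltam. Using R17, keltam and ondorb make orbule. Using R5, orbule makes venash. [7 rule applications]
ondorb needs fewer.

ondorb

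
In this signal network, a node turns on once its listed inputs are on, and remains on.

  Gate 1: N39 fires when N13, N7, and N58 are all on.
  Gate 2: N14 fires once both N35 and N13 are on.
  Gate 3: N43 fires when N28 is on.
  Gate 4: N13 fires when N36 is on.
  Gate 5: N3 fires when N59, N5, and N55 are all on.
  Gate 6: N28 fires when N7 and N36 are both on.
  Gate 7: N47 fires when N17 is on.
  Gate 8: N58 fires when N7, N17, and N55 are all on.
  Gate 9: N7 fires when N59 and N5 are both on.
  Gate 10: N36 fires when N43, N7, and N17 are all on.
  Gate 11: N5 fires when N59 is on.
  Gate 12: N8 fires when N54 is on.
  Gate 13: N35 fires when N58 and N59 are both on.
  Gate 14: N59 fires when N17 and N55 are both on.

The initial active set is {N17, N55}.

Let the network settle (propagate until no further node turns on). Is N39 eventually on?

No

N39 would need N13, N7, and N58 (Gate 1), but N13 never turns on.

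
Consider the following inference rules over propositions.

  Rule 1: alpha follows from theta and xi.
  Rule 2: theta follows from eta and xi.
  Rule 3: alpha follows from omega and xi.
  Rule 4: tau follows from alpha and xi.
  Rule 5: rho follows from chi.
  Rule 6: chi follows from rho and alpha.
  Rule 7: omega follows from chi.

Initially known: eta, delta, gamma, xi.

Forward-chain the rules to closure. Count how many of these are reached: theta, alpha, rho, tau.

3

From eta and xi, Rule 2 gives theta.
theta and xi hold, so alpha follows (Rule 1).
alpha and xi hold, so tau follows (Rule 4).
theta: reached.
alpha: reached.
rho would need chi (Rule 5), but chi is never established.
tau: reached.
Reached: theta, alpha, and tau — 3 of the 4.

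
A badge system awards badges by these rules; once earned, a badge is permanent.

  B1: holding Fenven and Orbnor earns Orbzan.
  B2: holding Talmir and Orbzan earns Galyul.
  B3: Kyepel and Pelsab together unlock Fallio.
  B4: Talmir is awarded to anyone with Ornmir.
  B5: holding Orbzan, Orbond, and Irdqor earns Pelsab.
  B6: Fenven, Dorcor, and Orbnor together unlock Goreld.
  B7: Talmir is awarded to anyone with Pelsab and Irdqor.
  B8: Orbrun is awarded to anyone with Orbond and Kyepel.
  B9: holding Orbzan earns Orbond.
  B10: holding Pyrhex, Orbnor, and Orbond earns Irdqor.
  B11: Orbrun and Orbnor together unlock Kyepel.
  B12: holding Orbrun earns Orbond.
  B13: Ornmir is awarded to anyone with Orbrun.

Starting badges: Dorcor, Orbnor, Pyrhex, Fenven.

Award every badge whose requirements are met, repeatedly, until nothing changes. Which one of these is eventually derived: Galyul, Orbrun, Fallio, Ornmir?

Galyul

With Fenven and Orbnor, Orbzan is earned (B1).
With Orbzan, Orbond is earned (B9).
With Pyrhex, Orbnor, and Orbond, Irdqor is earned (B10).
With Orbzan, Orbond, and Irdqor, Pelsab is earned (B5).
With Pelsab and Irdqor, Talmir is earned (B7).
With Talmir and Orbzan, Galyul is earned (B2).
Ornmir would need Orbrun (B13), but Orbrun is never earned. Fallio would need Kyepel and Pelsab (B3), but Kyepel is never earned. Orbrun would need Orbond and Kyepel (B8), but Kyepel is never earned.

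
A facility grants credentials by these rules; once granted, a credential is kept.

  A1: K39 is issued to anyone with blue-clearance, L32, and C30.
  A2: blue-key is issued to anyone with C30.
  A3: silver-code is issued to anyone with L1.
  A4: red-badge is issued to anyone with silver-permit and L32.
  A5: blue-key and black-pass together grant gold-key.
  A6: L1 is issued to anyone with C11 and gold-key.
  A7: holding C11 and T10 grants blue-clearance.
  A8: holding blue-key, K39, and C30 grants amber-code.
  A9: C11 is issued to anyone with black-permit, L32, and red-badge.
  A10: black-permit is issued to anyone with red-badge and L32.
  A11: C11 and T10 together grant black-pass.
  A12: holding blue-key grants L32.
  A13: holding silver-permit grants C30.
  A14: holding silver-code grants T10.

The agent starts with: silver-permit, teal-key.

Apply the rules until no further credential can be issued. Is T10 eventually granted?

T10 would need silver-code (A14), but silver-code is never granted.

No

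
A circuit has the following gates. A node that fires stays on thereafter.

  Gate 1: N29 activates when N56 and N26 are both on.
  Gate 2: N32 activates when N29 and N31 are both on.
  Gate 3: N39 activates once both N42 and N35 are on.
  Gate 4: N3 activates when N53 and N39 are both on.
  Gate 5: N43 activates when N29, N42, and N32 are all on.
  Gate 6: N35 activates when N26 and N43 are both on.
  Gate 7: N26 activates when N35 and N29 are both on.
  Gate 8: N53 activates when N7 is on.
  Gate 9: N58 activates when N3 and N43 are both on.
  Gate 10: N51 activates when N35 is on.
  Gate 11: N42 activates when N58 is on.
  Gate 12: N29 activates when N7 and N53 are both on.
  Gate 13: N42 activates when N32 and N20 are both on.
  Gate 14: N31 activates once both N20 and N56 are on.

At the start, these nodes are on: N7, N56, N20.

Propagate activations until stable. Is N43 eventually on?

Yes

N20 and N56 are on, so N31 activates (Gate 14).
Gate 8: N7 on → N53 on.
N7 and N53 are on, so N29 activates (Gate 12).
Gate 2: N29 and N31 on → N32 on.
Gate 13: N32 and N20 on → N42 on.
N29, N42, and N32 are on, so N43 activates (Gate 5).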